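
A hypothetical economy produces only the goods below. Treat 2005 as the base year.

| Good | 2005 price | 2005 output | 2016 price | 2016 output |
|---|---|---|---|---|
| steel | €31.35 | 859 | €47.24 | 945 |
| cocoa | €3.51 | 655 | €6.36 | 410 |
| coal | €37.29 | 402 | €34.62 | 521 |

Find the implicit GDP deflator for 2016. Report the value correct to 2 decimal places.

Nominal GDP 2016 = 47.24·945 + 6.36·410 + 34.62·521 = 65286.42.
Real GDP 2016 (at 2005 prices) = 31.35·945 + 3.51·410 + 37.29·521 = 50492.94.
Deflator = Nominal/Real × 100 = 65286.42/50492.94 × 100 = 129.298.

129.30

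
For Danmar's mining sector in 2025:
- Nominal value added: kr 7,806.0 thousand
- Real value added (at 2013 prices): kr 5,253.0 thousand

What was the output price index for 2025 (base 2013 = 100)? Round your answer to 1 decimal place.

148.6

output price index = (Nominal / Real) × 100 = 7806.0 / 5253.0 × 100 = 148.60.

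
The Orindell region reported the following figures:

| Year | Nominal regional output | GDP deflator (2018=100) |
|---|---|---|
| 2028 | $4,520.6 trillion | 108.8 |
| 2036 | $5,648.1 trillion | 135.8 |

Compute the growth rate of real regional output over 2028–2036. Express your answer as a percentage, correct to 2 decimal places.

Deflate each year: 2028 → 4520.6/1.088 = 4154.96; 2036 → 5648.1/1.358 = 4159.13.
So real regional output changed by 4159.13/4154.96 − 1 = 0.0010, i.e. 0.10%.

0.10%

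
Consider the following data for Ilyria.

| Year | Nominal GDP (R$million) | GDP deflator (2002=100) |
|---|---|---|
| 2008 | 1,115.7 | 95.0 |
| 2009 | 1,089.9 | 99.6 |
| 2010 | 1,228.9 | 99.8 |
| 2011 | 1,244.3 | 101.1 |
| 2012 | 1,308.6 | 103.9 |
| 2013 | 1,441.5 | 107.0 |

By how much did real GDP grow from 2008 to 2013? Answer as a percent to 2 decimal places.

14.71%

Real GDP 2008 = 1115.7/0.950 = 1174.42.
Real GDP 2013 = 1441.5/1.070 = 1347.20.
Change = 1347.20/1174.42 − 1 = 0.1471.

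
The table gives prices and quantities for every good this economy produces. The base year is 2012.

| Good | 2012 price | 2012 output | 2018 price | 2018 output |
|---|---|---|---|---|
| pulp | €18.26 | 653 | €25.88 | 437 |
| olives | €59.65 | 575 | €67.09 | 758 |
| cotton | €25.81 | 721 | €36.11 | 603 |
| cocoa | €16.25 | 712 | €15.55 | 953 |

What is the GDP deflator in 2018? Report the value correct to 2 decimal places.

117.23

Nominal GDP 2018 = 25.88·437 + 67.09·758 + 36.11·603 + 15.55·953 = 98757.26.
Real GDP 2018 (at 2012 prices) = 18.26·437 + 59.65·758 + 25.81·603 + 16.25·953 = 84244.00.
Deflator = Nominal/Real × 100 = 98757.26/84244.00 × 100 = 117.228.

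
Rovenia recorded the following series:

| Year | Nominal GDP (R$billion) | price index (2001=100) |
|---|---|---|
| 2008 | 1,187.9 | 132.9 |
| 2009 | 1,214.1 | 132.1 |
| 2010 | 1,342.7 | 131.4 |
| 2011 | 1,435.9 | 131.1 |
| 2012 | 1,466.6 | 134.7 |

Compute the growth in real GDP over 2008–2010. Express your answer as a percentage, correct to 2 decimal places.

Real GDP 2008 = 1187.9/1.329 = 893.83.
Real GDP 2010 = 1342.7/1.314 = 1021.84.
Change = 1021.84/893.83 − 1 = 0.1432.

14.32%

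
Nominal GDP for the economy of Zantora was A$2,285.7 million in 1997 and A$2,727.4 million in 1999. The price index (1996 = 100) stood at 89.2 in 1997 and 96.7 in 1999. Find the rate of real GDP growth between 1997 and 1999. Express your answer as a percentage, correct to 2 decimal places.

Real GDP 1997 = 2285.7 / 0.892 = 2562.44.
Real GDP 1999 = 2727.4 / 0.967 = 2820.48.
Real growth = 2820.48 / 2562.44 − 1 = 0.1007.

10.07%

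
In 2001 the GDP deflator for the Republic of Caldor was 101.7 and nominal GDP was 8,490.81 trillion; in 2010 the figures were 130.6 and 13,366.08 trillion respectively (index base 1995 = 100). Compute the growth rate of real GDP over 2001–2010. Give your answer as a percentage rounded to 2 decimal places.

22.58%

Deflate each year: 2001 → 8490.81/1.017 = 8348.88; 2010 → 13366.08/1.306 = 10234.36.
So real GDP changed by 10234.36/8348.88 − 1 = 0.2258, i.e. 22.58%.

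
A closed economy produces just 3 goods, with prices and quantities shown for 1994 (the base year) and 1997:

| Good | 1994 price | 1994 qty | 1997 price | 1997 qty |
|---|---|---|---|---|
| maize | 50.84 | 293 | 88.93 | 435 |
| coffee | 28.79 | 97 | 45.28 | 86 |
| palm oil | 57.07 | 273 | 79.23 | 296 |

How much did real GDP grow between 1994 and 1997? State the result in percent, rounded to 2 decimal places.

Real GDP 1994 = Nominal GDP 1994 = 50.84·293 + 28.79·97 + 57.07·273 = 33268.86.
Real GDP 1997 (at 1994 prices) = 50.84·435 + 28.79·86 + 57.07·296 = 41484.06.
Real growth = 41484.06/33268.86 − 1 = 0.2469.

24.69%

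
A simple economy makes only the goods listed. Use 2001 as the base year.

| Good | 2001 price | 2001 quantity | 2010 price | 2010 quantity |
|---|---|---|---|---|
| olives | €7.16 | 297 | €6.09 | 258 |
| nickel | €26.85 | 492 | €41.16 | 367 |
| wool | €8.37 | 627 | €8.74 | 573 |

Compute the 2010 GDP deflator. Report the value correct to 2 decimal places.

Nominal GDP 2010 = 6.09·258 + 41.16·367 + 8.74·573 = 21684.96.
Real GDP 2010 (at 2001 prices) = 7.16·258 + 26.85·367 + 8.37·573 = 16497.24.
Deflator = Nominal/Real × 100 = 21684.96/16497.24 × 100 = 131.446.

131.45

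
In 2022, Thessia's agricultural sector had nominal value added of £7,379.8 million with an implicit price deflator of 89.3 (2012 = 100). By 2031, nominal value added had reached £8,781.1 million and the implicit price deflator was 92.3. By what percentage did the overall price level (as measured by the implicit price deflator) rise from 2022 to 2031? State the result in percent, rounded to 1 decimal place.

Price-level change = 92.3 / 89.3 − 1 = 0.0336.

3.4%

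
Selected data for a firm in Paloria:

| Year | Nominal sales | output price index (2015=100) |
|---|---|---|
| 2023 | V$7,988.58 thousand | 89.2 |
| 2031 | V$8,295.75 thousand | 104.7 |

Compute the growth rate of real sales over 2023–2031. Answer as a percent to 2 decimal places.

-11.53%

Deflate each year: 2023 → 7988.58/0.892 = 8955.81; 2031 → 8295.75/1.047 = 7923.35.
So real sales changed by 7923.35/8955.81 − 1 = -0.1153, i.e. -11.53%.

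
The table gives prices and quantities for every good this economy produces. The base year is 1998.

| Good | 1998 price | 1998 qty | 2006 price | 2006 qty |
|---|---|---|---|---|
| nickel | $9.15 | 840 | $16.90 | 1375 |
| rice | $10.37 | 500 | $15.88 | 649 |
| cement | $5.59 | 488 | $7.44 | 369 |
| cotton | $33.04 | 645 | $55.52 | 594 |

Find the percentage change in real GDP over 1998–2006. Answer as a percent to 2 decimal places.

Real GDP 1998 = Nominal GDP 1998 = 9.15·840 + 10.37·500 + 5.59·488 + 33.04·645 = 36909.72.
Real GDP 2006 (at 1998 prices) = 9.15·1375 + 10.37·649 + 5.59·369 + 33.04·594 = 40999.85.
Real growth = 40999.85/36909.72 − 1 = 0.1108.

11.08%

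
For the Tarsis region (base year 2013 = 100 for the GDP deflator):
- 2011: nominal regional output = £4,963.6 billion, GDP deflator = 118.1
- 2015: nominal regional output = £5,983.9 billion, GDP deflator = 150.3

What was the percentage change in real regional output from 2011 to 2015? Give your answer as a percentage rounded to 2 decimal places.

-5.27%

Deflate each year: 2011 → 4963.6/1.181 = 4202.88; 2015 → 5983.9/1.503 = 3981.30.
So real regional output changed by 3981.30/4202.88 − 1 = -0.0527, i.e. -5.27%.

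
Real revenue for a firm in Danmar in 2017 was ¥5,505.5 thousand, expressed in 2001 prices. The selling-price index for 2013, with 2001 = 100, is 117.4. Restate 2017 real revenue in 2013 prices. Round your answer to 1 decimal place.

Real revenue in 2013 prices = Real revenue in 2001 prices × (P_2013/P_2001) = 5505.5 × 1.174 = 6463.46.

¥6,463.5 thousand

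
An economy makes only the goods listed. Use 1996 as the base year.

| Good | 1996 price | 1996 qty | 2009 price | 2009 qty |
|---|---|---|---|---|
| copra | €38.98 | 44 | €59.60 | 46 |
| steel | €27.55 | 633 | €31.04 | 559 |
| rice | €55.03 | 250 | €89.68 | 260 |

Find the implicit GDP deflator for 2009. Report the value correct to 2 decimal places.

137.80

Nominal GDP 2009 = 59.60·46 + 31.04·559 + 89.68·260 = 43409.76.
Real GDP 2009 (at 1996 prices) = 38.98·46 + 27.55·559 + 55.03·260 = 31501.33.
Deflator = Nominal/Real × 100 = 43409.76/31501.33 × 100 = 137.803.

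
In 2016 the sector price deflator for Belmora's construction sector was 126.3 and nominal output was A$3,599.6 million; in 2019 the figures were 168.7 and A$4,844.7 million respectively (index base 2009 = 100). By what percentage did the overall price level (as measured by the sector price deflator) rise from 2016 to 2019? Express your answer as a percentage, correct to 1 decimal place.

33.6%

Price-level change = 168.7 / 126.3 − 1 = 0.3357.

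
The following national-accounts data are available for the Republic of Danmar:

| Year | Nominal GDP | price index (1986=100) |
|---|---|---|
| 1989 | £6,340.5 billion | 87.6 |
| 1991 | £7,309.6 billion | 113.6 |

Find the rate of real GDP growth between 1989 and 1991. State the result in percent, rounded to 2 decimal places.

-11.10%

Real GDP 1989 = 6340.5 / 0.876 = 7238.01.
Real GDP 1991 = 7309.6 / 1.136 = 6434.51.
Real growth = 6434.51 / 7238.01 − 1 = -0.1110.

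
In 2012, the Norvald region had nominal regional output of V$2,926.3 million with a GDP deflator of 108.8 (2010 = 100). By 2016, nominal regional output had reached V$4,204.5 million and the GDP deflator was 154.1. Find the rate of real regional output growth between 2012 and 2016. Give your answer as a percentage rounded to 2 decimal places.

Real regional output 2012 = 2926.3 / 1.088 = 2689.61.
Real regional output 2016 = 4204.5 / 1.541 = 2728.42.
Real growth = 2728.42 / 2689.61 − 1 = 0.0144.

1.44%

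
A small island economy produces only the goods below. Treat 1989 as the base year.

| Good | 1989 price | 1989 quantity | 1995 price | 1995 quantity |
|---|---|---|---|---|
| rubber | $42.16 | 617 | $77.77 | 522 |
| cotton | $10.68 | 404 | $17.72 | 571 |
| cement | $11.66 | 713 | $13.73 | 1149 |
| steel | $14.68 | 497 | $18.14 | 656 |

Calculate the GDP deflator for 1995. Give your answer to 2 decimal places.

Nominal GDP 1995 = 77.77·522 + 17.72·571 + 13.73·1149 + 18.14·656 = 78389.67.
Real GDP 1995 (at 1989 prices) = 42.16·522 + 10.68·571 + 11.66·1149 + 14.68·656 = 51133.22.
Deflator = Nominal/Real × 100 = 78389.67/51133.22 × 100 = 153.305.

153.30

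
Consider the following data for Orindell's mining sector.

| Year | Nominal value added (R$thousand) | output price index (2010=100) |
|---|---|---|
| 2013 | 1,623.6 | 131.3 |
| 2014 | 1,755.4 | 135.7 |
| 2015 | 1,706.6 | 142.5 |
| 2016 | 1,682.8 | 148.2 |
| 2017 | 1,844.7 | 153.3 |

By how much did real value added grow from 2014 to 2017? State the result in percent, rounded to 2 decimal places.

-6.98%

Real value added 2014 = 1755.4/1.357 = 1293.59.
Real value added 2017 = 1844.7/1.533 = 1203.33.
Change = 1203.33/1293.59 − 1 = -0.0698.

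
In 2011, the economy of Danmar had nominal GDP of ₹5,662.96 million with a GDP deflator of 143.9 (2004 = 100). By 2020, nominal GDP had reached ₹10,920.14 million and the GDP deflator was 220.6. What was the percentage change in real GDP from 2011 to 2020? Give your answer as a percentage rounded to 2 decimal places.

25.79%

Deflate each year: 2011 → 5662.96/1.439 = 3935.34; 2020 → 10920.14/2.206 = 4950.20.
So real GDP changed by 4950.20/3935.34 − 1 = 0.2579, i.e. 25.79%.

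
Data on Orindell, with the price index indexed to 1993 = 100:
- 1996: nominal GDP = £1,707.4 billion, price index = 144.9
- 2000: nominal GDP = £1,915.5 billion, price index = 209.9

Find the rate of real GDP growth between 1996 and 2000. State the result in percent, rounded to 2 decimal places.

Deflate each year: 1996 → 1707.4/1.449 = 1178.33; 2000 → 1915.5/2.099 = 912.58.
So real GDP changed by 912.58/1178.33 − 1 = -0.2255, i.e. -22.55%.

-22.55%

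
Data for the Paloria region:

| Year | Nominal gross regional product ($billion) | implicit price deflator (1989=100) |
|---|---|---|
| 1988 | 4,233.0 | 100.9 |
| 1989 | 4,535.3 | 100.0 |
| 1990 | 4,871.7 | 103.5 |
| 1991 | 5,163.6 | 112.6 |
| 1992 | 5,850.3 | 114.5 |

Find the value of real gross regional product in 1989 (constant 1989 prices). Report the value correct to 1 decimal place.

Real gross regional product 1989 = 4535.3 / 1.000 = 4535.30.

$4,535.3 billion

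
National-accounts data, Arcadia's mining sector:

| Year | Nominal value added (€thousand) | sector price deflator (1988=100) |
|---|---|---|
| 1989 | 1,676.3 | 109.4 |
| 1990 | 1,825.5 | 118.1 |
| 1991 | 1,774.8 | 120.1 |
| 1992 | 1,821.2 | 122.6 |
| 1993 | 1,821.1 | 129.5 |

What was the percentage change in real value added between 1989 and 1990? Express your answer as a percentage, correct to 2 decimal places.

0.88%

Real value added 1989 = 1676.3/1.094 = 1532.27.
Real value added 1990 = 1825.5/1.181 = 1545.72.
Change = 1545.72/1532.27 − 1 = 0.0088.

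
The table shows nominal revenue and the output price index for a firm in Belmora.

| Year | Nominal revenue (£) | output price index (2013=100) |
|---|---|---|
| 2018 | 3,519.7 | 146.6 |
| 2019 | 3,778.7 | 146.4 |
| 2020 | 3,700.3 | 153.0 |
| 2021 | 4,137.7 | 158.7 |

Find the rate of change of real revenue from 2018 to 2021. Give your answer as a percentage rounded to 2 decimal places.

Real revenue 2018 = 3519.7/1.466 = 2400.89.
Real revenue 2021 = 4137.7/1.587 = 2607.25.
Change = 2607.25/2400.89 − 1 = 0.0860.

8.60%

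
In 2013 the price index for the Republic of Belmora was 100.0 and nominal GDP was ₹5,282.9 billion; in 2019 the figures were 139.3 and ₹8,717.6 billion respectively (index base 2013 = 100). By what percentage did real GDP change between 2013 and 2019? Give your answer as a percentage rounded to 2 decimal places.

18.46%

Real GDP 2013 = 5282.9 / 1.000 = 5282.90.
Real GDP 2019 = 8717.6 / 1.393 = 6258.15.
Real growth = 6258.15 / 5282.90 − 1 = 0.1846.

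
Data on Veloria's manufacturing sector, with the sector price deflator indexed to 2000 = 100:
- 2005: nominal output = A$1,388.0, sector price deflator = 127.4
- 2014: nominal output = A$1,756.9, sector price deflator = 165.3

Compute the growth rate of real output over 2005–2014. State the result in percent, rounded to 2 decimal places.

Deflate each year: 2005 → 1388.0/1.274 = 1089.48; 2014 → 1756.9/1.653 = 1062.86.
So real output changed by 1062.86/1089.48 − 1 = -0.0244, i.e. -2.44%.

-2.44%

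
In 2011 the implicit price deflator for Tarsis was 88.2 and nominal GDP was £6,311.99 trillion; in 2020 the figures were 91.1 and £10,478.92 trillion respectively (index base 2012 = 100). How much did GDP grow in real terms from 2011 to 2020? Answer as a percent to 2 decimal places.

Real GDP 2011 = 6311.99 / 0.882 = 7156.45.
Real GDP 2020 = 10478.92 / 0.911 = 11502.66.
Real growth = 11502.66 / 7156.45 − 1 = 0.6073.

60.73%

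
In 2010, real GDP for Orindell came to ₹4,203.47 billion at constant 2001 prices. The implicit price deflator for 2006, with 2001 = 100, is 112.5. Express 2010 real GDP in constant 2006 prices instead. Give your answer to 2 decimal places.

Real GDP in 2006 prices = Real GDP in 2001 prices × (P_2006/P_2001) = 4203.47 × 1.125 = 4728.90.

₹4,728.90 billion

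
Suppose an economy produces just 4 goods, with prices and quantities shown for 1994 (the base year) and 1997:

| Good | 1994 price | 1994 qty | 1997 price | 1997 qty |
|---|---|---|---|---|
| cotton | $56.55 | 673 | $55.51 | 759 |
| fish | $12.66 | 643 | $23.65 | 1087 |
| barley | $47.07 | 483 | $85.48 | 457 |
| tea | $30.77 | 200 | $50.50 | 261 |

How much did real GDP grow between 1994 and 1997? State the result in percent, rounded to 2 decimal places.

14.83%

Real GDP 1994 = Nominal GDP 1994 = 56.55·673 + 12.66·643 + 47.07·483 + 30.77·200 = 75087.34.
Real GDP 1997 (at 1994 prices) = 56.55·759 + 12.66·1087 + 47.07·457 + 30.77·261 = 86224.83.
Real growth = 86224.83/75087.34 − 1 = 0.1483.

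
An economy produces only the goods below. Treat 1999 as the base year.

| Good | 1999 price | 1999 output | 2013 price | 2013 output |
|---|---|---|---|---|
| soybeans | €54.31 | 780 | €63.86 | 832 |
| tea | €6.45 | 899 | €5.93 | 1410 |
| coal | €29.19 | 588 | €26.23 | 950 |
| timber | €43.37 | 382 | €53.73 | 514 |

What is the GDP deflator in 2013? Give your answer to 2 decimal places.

109.32

Nominal GDP 2013 = 63.86·832 + 5.93·1410 + 26.23·950 + 53.73·514 = 114028.54.
Real GDP 2013 (at 1999 prices) = 54.31·832 + 6.45·1410 + 29.19·950 + 43.37·514 = 104303.10.
Deflator = Nominal/Real × 100 = 114028.54/104303.10 × 100 = 109.324.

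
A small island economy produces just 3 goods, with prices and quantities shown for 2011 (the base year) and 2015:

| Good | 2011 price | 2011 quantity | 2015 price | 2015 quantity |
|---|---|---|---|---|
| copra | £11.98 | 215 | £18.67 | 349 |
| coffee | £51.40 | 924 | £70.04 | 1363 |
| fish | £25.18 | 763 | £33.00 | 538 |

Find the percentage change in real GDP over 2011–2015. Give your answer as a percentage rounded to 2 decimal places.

Real GDP 2011 = Nominal GDP 2011 = 11.98·215 + 51.40·924 + 25.18·763 = 69281.64.
Real GDP 2015 (at 2011 prices) = 11.98·349 + 51.40·1363 + 25.18·538 = 87786.06.
Real growth = 87786.06/69281.64 − 1 = 0.2671.

26.71%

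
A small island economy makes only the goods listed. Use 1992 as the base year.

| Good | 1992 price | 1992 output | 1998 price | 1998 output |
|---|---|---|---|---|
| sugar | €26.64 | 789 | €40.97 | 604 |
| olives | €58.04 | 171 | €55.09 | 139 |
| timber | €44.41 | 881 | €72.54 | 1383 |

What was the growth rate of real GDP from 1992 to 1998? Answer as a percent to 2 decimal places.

22.13%

Real GDP 1992 = Nominal GDP 1992 = 26.64·789 + 58.04·171 + 44.41·881 = 70069.01.
Real GDP 1998 (at 1992 prices) = 26.64·604 + 58.04·139 + 44.41·1383 = 85577.15.
Real growth = 85577.15/70069.01 − 1 = 0.2213.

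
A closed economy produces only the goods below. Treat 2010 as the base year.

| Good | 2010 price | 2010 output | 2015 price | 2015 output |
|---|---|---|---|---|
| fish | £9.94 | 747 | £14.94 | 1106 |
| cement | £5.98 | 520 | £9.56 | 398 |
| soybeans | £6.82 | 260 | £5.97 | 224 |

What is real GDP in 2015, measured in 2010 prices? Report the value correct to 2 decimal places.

Real GDP 2015 = Σ (p_2010 × q_2015) = 9.94·1106 + 5.98·398 + 6.82·224 = 14901.36.

£14901.36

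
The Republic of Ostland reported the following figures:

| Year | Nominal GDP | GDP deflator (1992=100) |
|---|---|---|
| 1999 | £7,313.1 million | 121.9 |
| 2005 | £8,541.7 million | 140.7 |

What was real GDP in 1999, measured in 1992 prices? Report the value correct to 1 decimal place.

Real GDP = Nominal / (GDP deflator/100) = 7313.1 / 1.219 = 5999.26.

£5,999.3 million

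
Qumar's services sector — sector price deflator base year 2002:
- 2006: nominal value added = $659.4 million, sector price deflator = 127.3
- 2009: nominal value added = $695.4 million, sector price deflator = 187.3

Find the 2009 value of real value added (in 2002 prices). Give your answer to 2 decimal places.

Real value added = Nominal / (sector price deflator/100) = 695.4 / 1.873 = 371.28.

$371.28 million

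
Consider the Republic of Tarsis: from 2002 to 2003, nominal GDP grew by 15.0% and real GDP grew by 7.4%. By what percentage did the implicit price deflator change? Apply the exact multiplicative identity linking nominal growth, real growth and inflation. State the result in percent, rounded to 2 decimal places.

7.08%

(1 + g_nom) = (1 + g_real)(1 + π), so π = 1.1500 / 1.0740 − 1 = 0.07076.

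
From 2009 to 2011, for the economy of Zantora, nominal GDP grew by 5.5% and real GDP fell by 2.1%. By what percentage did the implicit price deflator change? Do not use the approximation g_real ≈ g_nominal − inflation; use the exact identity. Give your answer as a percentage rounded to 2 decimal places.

7.76%

(1 + g_nom) = (1 + g_real)(1 + π), so π = 1.0550 / 0.9790 − 1 = 0.07763.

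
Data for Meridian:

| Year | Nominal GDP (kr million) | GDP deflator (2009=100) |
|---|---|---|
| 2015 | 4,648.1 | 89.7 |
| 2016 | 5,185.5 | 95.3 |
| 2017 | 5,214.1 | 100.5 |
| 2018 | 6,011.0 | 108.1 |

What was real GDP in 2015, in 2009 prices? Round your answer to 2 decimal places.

kr 5,181.83 million

Real GDP 2015 = 4648.1 / 0.897 = 5181.83.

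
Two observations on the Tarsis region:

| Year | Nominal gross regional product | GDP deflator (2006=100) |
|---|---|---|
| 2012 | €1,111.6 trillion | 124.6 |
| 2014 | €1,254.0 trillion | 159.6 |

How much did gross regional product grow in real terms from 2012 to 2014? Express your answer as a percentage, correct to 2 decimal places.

Deflate each year: 2012 → 1111.6/1.246 = 892.13; 2014 → 1254.0/1.596 = 785.71.
So real gross regional product changed by 785.71/892.13 − 1 = -0.1193, i.e. -11.93%.

-11.93%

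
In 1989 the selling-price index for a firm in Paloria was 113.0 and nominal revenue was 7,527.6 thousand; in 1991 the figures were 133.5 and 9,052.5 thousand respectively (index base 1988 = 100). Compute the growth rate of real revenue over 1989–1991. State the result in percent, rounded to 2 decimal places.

1.79%

Real revenue 1989 = 7527.6 / 1.130 = 6661.59.
Real revenue 1991 = 9052.5 / 1.335 = 6780.90.
Real growth = 6780.90 / 6661.59 − 1 = 0.0179.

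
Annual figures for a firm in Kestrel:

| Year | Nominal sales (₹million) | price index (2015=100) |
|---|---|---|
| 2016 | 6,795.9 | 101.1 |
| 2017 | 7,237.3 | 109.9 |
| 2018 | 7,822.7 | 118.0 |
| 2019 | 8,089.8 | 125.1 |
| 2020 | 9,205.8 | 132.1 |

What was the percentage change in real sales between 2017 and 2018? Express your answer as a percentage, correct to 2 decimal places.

0.67%

Real sales 2017 = 7237.3/1.099 = 6585.35.
Real sales 2018 = 7822.7/1.180 = 6629.41.
Change = 6629.41/6585.35 − 1 = 0.0067.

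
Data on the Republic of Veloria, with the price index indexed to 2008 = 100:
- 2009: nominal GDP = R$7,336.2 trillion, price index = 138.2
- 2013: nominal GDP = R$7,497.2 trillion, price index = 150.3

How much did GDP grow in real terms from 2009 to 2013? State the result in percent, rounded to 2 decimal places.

Deflate each year: 2009 → 7336.2/1.382 = 5308.39; 2013 → 7497.2/1.503 = 4988.16.
So real GDP changed by 4988.16/5308.39 − 1 = -0.0603, i.e. -6.03%.

-6.03%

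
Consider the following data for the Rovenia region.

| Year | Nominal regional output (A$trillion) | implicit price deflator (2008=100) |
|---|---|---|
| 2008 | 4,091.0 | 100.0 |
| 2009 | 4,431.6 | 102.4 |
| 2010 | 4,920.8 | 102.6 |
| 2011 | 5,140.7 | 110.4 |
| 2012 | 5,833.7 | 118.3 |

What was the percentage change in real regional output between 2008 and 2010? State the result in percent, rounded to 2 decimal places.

17.24%

Real regional output 2008 = 4091.0/1.000 = 4091.00.
Real regional output 2010 = 4920.8/1.026 = 4796.10.
Change = 4796.10/4091.00 − 1 = 0.1724.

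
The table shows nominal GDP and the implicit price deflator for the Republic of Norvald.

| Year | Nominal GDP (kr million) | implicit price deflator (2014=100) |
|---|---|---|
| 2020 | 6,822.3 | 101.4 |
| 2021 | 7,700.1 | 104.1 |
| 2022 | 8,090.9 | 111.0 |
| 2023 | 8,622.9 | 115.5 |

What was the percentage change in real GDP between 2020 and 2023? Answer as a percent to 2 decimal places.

10.96%

Real GDP 2020 = 6822.3/1.014 = 6728.11.
Real GDP 2023 = 8622.9/1.155 = 7465.71.
Change = 7465.71/6728.11 − 1 = 0.1096.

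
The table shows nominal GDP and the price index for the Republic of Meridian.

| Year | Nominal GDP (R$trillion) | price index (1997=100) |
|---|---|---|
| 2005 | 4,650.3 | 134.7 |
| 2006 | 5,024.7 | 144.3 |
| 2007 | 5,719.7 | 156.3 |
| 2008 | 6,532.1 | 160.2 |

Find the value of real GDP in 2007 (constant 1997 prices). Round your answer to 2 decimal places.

R$3,659.44 trillion

Real GDP 2007 = 5719.7 / 1.563 = 3659.44.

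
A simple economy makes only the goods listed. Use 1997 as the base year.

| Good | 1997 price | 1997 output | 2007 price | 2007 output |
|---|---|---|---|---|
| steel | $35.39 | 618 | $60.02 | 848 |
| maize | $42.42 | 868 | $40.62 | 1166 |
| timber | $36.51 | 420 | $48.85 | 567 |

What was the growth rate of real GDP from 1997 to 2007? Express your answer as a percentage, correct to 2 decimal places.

35.32%

Real GDP 1997 = Nominal GDP 1997 = 35.39·618 + 42.42·868 + 36.51·420 = 74025.78.
Real GDP 2007 (at 1997 prices) = 35.39·848 + 42.42·1166 + 36.51·567 = 100173.61.
Real growth = 100173.61/74025.78 − 1 = 0.3532.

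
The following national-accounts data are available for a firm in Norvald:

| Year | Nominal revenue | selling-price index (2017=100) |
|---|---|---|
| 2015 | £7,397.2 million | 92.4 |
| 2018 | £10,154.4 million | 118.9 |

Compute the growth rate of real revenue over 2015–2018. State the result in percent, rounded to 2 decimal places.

Real revenue 2015 = 7397.2 / 0.924 = 8005.63.
Real revenue 2018 = 10154.4 / 1.189 = 8540.29.
Real growth = 8540.29 / 8005.63 − 1 = 0.0668.

6.68%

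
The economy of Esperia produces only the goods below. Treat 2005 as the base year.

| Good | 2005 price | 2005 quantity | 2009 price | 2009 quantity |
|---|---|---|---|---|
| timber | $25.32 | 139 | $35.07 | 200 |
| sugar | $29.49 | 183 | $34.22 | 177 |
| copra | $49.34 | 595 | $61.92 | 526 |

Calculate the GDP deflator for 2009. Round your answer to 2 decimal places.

125.95

Nominal GDP 2009 = 35.07·200 + 34.22·177 + 61.92·526 = 45640.86.
Real GDP 2009 (at 2005 prices) = 25.32·200 + 29.49·177 + 49.34·526 = 36236.57.
Deflator = Nominal/Real × 100 = 45640.86/36236.57 × 100 = 125.952.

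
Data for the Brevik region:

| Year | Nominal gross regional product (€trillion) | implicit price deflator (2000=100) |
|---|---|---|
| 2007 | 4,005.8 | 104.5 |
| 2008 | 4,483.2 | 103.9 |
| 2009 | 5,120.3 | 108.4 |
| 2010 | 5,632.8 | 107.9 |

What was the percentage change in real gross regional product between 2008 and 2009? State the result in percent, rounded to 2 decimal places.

Real gross regional product 2008 = 4483.2/1.039 = 4314.92.
Real gross regional product 2009 = 5120.3/1.084 = 4723.52.
Change = 4723.52/4314.92 − 1 = 0.0947.

9.47%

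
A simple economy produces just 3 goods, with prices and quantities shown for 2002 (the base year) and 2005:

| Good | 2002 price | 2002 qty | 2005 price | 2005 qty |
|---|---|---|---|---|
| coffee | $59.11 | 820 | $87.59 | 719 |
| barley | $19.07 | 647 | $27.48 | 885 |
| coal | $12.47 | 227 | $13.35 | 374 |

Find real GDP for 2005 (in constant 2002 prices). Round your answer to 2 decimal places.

$64040.82

Real GDP 2005 = Σ (p_2002 × q_2005) = 59.11·719 + 19.07·885 + 12.47·374 = 64040.82.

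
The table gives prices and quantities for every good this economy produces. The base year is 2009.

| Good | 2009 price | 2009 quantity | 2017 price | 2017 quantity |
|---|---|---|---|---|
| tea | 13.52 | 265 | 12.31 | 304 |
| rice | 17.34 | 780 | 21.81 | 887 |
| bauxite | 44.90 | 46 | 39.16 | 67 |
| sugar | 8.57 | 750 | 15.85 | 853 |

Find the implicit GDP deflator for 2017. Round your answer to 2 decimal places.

Nominal GDP 2017 = 12.31·304 + 21.81·887 + 39.16·67 + 15.85·853 = 39231.48.
Real GDP 2017 (at 2009 prices) = 13.52·304 + 17.34·887 + 44.90·67 + 8.57·853 = 29809.17.
Deflator = Nominal/Real × 100 = 39231.48/29809.17 × 100 = 131.609.

131.61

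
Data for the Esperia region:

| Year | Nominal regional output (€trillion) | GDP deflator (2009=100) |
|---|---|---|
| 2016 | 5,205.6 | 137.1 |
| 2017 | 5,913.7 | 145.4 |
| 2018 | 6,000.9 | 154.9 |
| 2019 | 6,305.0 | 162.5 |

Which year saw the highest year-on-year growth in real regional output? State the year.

2017: real = 5913.7/1.454 = 4067.19; growth vs 2016 (3796.94) = 7.12%.
2018: real = 6000.9/1.549 = 3874.05; growth vs 2017 (4067.19) = -4.75%.
2019: real = 6305.0/1.625 = 3880.00; growth vs 2018 (3874.05) = 0.15%.

2017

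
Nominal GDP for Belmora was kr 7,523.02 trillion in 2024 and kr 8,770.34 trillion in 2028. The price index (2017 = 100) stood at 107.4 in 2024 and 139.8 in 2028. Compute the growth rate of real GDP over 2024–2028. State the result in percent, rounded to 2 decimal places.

Real GDP 2024 = 7523.02 / 1.074 = 7004.67.
Real GDP 2028 = 8770.34 / 1.398 = 6273.49.
Real growth = 6273.49 / 7004.67 − 1 = -0.1044.

-10.44%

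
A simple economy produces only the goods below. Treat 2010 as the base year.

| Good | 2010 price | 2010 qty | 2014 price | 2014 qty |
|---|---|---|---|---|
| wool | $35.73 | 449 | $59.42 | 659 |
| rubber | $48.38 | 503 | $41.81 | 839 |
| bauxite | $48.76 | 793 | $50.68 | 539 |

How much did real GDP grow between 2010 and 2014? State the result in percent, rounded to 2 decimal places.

14.39%

Real GDP 2010 = Nominal GDP 2010 = 35.73·449 + 48.38·503 + 48.76·793 = 79044.59.
Real GDP 2014 (at 2010 prices) = 35.73·659 + 48.38·839 + 48.76·539 = 90418.53.
Real growth = 90418.53/79044.59 − 1 = 0.1439.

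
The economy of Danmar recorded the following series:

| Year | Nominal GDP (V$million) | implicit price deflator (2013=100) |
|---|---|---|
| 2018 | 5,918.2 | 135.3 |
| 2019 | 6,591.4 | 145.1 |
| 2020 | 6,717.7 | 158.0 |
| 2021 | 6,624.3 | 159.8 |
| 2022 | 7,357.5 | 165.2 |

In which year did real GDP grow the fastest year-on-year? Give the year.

2022

2019: real = 6591.4/1.451 = 4542.66; growth vs 2018 (4374.13) = 3.85%.
2020: real = 6717.7/1.580 = 4251.71; growth vs 2019 (4542.66) = -6.40%.
2021: real = 6624.3/1.598 = 4145.37; growth vs 2020 (4251.71) = -2.50%.
2022: real = 7357.5/1.652 = 4453.69; growth vs 2021 (4145.37) = 7.44%.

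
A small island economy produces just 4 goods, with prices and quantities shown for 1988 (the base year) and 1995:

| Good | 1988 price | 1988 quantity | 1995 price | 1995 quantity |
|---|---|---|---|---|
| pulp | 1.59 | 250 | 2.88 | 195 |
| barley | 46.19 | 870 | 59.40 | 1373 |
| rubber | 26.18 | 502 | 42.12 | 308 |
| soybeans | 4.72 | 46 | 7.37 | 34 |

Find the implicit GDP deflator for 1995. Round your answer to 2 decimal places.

Nominal GDP 1995 = 2.88·195 + 59.40·1373 + 42.12·308 + 7.37·34 = 95341.34.
Real GDP 1995 (at 1988 prices) = 1.59·195 + 46.19·1373 + 26.18·308 + 4.72·34 = 71952.84.
Deflator = Nominal/Real × 100 = 95341.34/71952.84 × 100 = 132.505.

132.51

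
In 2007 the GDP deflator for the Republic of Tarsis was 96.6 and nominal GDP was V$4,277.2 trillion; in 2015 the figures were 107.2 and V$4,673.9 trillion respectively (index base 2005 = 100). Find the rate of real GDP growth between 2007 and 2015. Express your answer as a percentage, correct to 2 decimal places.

-1.53%

Real GDP 2007 = 4277.2 / 0.966 = 4427.74.
Real GDP 2015 = 4673.9 / 1.072 = 4359.98.
Real growth = 4359.98 / 4427.74 − 1 = -0.0153.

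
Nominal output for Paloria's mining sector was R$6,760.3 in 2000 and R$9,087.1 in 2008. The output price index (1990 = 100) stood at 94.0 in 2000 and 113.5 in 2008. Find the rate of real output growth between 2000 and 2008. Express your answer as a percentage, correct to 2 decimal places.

11.32%

Real output 2000 = 6760.3 / 0.940 = 7191.81.
Real output 2008 = 9087.1 / 1.135 = 8006.26.
Real growth = 8006.26 / 7191.81 − 1 = 0.1132.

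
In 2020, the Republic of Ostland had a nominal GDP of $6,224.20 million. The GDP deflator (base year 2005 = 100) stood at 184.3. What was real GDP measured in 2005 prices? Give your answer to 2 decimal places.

$3,377.21 million

Real GDP = Nominal / (GDP deflator/100) = 6224.20 / 1.843 = 3377.21.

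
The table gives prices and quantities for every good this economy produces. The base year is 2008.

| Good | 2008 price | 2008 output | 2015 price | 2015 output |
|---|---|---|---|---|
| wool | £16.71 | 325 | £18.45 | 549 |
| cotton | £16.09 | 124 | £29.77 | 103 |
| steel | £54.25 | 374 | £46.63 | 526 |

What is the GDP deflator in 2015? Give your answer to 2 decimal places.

Nominal GDP 2015 = 18.45·549 + 29.77·103 + 46.63·526 = 37722.74.
Real GDP 2015 (at 2008 prices) = 16.71·549 + 16.09·103 + 54.25·526 = 39366.56.
Deflator = Nominal/Real × 100 = 37722.74/39366.56 × 100 = 95.824.

95.82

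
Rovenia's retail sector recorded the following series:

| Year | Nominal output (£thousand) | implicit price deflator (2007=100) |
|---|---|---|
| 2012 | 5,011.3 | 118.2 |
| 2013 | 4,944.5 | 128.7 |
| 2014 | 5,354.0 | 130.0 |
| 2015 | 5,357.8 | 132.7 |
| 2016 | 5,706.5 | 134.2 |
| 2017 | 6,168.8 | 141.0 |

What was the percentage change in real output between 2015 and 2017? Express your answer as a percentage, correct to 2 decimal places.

Real output 2015 = 5357.8/1.327 = 4037.53.
Real output 2017 = 6168.8/1.410 = 4375.04.
Change = 4375.04/4037.53 − 1 = 0.0836.

8.36%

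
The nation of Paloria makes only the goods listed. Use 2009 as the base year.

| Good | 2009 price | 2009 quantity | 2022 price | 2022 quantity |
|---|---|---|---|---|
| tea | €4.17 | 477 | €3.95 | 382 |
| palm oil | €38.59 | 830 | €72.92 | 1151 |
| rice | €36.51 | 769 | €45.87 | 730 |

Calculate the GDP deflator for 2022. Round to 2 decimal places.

163.67

Nominal GDP 2022 = 3.95·382 + 72.92·1151 + 45.87·730 = 118924.92.
Real GDP 2022 (at 2009 prices) = 4.17·382 + 38.59·1151 + 36.51·730 = 72662.33.
Deflator = Nominal/Real × 100 = 118924.92/72662.33 × 100 = 163.668.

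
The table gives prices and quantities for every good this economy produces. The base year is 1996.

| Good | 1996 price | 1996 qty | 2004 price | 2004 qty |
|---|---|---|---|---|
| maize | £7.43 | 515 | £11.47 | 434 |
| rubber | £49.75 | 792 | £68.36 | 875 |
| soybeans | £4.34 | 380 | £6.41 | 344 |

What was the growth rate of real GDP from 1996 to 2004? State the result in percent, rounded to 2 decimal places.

7.51%

Real GDP 1996 = Nominal GDP 1996 = 7.43·515 + 49.75·792 + 4.34·380 = 44877.65.
Real GDP 2004 (at 1996 prices) = 7.43·434 + 49.75·875 + 4.34·344 = 48248.83.
Real growth = 48248.83/44877.65 − 1 = 0.0751.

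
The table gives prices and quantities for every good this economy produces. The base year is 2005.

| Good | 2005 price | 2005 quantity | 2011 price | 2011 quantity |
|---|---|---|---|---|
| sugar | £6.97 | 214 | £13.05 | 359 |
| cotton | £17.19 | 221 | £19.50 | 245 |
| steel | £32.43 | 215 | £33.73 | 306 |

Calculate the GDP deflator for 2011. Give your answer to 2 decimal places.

118.91

Nominal GDP 2011 = 13.05·359 + 19.50·245 + 33.73·306 = 19783.83.
Real GDP 2011 (at 2005 prices) = 6.97·359 + 17.19·245 + 32.43·306 = 16637.36.
Deflator = Nominal/Real × 100 = 19783.83/16637.36 × 100 = 118.912.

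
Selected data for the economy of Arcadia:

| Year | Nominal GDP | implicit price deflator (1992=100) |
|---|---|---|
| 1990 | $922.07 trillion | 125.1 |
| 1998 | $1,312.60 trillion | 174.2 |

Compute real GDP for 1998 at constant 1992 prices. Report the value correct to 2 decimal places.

$753.50 trillion

Real GDP = Nominal / (implicit price deflator/100) = 1312.60 / 1.742 = 753.50.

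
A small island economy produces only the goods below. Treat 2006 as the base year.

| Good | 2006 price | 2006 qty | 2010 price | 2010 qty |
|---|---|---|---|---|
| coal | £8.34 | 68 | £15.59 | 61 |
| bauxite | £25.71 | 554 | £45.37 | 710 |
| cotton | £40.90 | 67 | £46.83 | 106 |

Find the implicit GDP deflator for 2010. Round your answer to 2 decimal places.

Nominal GDP 2010 = 15.59·61 + 45.37·710 + 46.83·106 = 38127.67.
Real GDP 2010 (at 2006 prices) = 8.34·61 + 25.71·710 + 40.90·106 = 23098.24.
Deflator = Nominal/Real × 100 = 38127.67/23098.24 × 100 = 165.067.

165.07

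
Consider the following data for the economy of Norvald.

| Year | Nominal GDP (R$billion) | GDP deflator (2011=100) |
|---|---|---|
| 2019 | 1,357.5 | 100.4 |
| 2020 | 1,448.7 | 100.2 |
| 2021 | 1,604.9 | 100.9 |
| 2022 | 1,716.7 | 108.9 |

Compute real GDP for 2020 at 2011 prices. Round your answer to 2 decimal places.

Real GDP 2020 = 1448.7 / 1.002 = 1445.81.

R$1,445.81 billion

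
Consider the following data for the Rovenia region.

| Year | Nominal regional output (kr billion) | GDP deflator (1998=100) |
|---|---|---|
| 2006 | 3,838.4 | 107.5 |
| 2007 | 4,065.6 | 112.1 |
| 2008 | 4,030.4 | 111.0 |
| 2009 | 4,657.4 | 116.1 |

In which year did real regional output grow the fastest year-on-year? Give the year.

2009

2007: real = 4065.6/1.121 = 3626.76; growth vs 2006 (3570.60) = 1.57%.
2008: real = 4030.4/1.110 = 3630.99; growth vs 2007 (3626.76) = 0.12%.
2009: real = 4657.4/1.161 = 4011.54; growth vs 2008 (3630.99) = 10.48%.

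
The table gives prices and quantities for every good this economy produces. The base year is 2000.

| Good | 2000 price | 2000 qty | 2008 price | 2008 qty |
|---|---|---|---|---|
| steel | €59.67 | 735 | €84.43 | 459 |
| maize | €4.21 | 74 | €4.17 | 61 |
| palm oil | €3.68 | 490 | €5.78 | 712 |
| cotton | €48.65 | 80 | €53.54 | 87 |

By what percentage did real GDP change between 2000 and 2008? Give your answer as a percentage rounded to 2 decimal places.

Real GDP 2000 = Nominal GDP 2000 = 59.67·735 + 4.21·74 + 3.68·490 + 48.65·80 = 49864.19.
Real GDP 2008 (at 2000 prices) = 59.67·459 + 4.21·61 + 3.68·712 + 48.65·87 = 34498.05.
Real growth = 34498.05/49864.19 − 1 = -0.3082.

-30.82%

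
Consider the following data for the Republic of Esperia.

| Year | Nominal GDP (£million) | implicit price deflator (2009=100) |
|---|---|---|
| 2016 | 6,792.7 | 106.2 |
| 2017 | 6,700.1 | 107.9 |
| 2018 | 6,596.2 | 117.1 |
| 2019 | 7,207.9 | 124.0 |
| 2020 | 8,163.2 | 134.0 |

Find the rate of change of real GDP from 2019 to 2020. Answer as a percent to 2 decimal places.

Real GDP 2019 = 7207.9/1.240 = 5812.82.
Real GDP 2020 = 8163.2/1.340 = 6091.94.
Change = 6091.94/5812.82 − 1 = 0.0480.

4.80%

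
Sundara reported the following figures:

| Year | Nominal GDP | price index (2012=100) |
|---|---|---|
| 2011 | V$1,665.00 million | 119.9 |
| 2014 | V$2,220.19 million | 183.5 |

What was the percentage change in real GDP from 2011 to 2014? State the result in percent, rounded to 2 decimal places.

-12.87%

Deflate each year: 2011 → 1665.00/1.199 = 1388.66; 2014 → 2220.19/1.835 = 1209.91.
So real GDP changed by 1209.91/1388.66 − 1 = -0.1287, i.e. -12.87%.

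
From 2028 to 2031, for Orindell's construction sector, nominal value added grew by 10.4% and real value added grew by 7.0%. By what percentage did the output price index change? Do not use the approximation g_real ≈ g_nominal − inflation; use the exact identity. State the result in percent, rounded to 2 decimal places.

3.18%

(1 + g_nom) = (1 + g_real)(1 + π), so π = 1.1040 / 1.0700 − 1 = 0.03178.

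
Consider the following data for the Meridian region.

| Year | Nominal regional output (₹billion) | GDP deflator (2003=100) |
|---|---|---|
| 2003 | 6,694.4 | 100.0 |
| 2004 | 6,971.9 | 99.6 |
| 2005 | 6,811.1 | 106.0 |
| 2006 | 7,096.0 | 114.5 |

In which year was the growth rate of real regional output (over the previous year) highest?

2004: real = 6971.9/0.996 = 6999.90; growth vs 2003 (6694.40) = 4.56%.
2005: real = 6811.1/1.060 = 6425.57; growth vs 2004 (6999.90) = -8.20%.
2006: real = 7096.0/1.145 = 6197.38; growth vs 2005 (6425.57) = -3.55%.

2004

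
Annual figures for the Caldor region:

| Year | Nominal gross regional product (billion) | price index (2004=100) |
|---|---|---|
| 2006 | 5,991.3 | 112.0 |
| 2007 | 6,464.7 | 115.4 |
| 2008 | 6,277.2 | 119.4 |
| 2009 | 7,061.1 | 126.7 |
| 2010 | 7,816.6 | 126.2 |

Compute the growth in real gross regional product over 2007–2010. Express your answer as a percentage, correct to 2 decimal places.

Real gross regional product 2007 = 6464.7/1.154 = 5601.99.
Real gross regional product 2010 = 7816.6/1.262 = 6193.82.
Change = 6193.82/5601.99 − 1 = 0.1056.

10.56%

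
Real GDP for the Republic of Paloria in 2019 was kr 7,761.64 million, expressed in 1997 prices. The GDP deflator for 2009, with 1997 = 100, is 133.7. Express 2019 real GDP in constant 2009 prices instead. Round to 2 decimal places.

kr 10,377.31 million

Real GDP in 2009 prices = Real GDP in 1997 prices × (P_2009/P_1997) = 7761.64 × 1.337 = 10377.31.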